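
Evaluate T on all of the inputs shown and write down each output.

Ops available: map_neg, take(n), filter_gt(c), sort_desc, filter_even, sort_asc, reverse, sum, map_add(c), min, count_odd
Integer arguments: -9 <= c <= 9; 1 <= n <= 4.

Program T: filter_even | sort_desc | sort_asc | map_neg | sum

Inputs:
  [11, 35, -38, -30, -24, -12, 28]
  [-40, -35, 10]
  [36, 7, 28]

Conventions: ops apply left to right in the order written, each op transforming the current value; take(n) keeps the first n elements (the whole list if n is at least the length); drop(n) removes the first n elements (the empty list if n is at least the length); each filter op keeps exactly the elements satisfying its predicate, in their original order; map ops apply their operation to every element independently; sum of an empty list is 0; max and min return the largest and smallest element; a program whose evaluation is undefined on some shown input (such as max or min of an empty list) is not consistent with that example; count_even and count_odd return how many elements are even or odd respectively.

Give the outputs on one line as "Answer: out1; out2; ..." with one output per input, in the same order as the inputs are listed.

76; 30; -64

Execution, op by op:
  [11, 35, -38, -30, -24, -12, 28] -> [-38, -30, -24, -12, 28] -> [28, -12, -24, -30, -38] -> [-38, -30, -24, -12, 28] -> [38, 30, 24, 12, -28] -> 76
  [-40, -35, 10] -> [-40, 10] -> [10, -40] -> [-40, 10] -> [40, -10] -> 30
  [36, 7, 28] -> [36, 28] -> [36, 28] -> [28, 36] -> [-28, -36] -> -64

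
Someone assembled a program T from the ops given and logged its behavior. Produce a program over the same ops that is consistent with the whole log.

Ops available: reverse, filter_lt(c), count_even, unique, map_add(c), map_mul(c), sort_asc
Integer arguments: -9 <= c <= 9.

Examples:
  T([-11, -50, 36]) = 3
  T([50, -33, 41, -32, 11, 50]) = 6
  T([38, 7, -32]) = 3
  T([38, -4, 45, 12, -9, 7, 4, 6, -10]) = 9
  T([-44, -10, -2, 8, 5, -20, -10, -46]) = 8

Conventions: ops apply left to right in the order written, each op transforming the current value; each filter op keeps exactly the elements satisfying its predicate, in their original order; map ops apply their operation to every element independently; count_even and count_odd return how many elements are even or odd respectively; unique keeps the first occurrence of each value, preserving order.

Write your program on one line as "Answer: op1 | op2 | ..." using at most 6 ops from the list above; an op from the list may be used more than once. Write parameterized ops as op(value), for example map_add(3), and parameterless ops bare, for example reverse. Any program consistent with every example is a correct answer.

map_add(2) | map_mul(7) | sort_asc | map_add(-8) | map_mul(4) | count_even

Check, running the answer program on each example:
  [-11, -50, 36] -> [-9, -48, 38] -> [-63, -336, 266] -> [-336, -63, 266] -> [-344, -71, 258] -> [-1376, -284, 1032] -> 3
  [50, -33, 41, -32, 11, 50] -> [52, -31, 43, -30, 13, 52] -> [364, -217, 301, -210, 91, 364] -> [-217, -210, 91, 301, 364, 364] -> [-225, -218, 83, 293, 356, 356] -> [-900, -872, 332, 1172, 1424, 1424] -> 6
  [38, 7, -32] -> [40, 9, -30] -> [280, 63, -210] -> [-210, 63, 280] -> [-218, 55, 272] -> [-872, 220, 1088] -> 3
  [38, -4, 45, 12, -9, 7, 4, 6, -10] -> [40, -2, 47, 14, -7, 9, 6, 8, -8] -> [280, -14, 329, 98, -49, 63, 42, 56, -56] -> [-56, -49, -14, 42, 56, 63, 98, 280, 329] -> [-64, -57, -22, 34, 48, 55, 90, 272, 321] -> [-256, -228, -88, 136, 192, 220, 360, 1088, 1284] -> 9
  [-44, -10, -2, 8, 5, -20, -10, -46] -> [-42, -8, 0, 10, 7, -18, -8, -44] -> [-294, -56, 0, 70, 49, -126, -56, -308] -> [-308, -294, -126, -56, -56, 0, 49, 70] -> [-316, -302, -134, -64, -64, -8, 41, 62] -> [-1264, -1208, -536, -256, -256, -32, 164, 248] -> 8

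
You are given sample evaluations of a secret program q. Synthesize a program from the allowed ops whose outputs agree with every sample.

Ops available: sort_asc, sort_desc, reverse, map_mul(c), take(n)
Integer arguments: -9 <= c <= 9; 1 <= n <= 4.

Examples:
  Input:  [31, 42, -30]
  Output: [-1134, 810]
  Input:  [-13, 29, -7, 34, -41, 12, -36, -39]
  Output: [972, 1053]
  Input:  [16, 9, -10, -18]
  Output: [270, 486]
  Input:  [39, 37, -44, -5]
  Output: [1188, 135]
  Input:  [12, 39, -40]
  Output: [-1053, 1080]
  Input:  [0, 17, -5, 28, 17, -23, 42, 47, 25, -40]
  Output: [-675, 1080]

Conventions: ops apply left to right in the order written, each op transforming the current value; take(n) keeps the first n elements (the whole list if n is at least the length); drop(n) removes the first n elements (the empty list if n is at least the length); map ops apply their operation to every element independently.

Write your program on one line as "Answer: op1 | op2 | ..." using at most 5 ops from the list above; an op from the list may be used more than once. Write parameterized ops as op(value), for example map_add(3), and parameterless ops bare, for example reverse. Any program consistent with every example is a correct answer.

map_mul(3) | reverse | take(2) | map_mul(-9) | reverse

Check, running the answer program on each example:
  [31, 42, -30] -> [93, 126, -90] -> [-90, 126, 93] -> [-90, 126] -> [810, -1134] -> [-1134, 810]
  [-13, 29, -7, 34, -41, 12, -36, -39] -> [-39, 87, -21, 102, -123, 36, -108, -117] -> [-117, -108, 36, -123, 102, -21, 87, -39] -> [-117, -108] -> [1053, 972] -> [972, 1053]
  [16, 9, -10, -18] -> [48, 27, -30, -54] -> [-54, -30, 27, 48] -> [-54, -30] -> [486, 270] -> [270, 486]
  [39, 37, -44, -5] -> [117, 111, -132, -15] -> [-15, -132, 111, 117] -> [-15, -132] -> [135, 1188] -> [1188, 135]
  [12, 39, -40] -> [36, 117, -120] -> [-120, 117, 36] -> [-120, 117] -> [1080, -1053] -> [-1053, 1080]
  [0, 17, -5, 28, 17, -23, 42, 47, 25, -40] -> [0, 51, -15, 84, 51, -69, 126, 141, 75, -120] -> [-120, 75, 141, 126, -69, 51, 84, -15, 51, 0] -> [-120, 75] -> [1080, -675] -> [-675, 1080]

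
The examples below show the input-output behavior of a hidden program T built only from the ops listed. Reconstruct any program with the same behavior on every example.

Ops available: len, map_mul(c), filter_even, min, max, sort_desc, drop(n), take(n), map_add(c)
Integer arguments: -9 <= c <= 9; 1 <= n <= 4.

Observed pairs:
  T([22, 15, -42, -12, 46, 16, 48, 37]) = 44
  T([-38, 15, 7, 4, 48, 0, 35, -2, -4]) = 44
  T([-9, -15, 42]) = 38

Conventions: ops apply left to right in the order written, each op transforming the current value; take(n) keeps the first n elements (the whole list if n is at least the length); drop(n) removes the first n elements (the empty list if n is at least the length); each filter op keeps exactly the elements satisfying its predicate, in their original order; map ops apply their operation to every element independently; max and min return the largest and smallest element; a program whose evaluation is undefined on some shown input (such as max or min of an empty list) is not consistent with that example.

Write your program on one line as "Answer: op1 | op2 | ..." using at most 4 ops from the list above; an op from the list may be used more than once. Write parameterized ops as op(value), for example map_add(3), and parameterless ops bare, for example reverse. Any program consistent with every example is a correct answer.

map_add(-4) | drop(1) | max

Check, running the answer program on each example:
  [22, 15, -42, -12, 46, 16, 48, 37] -> [18, 11, -46, -16, 42, 12, 44, 33] -> [11, -46, -16, 42, 12, 44, 33] -> 44
  [-38, 15, 7, 4, 48, 0, 35, -2, -4] -> [-42, 11, 3, 0, 44, -4, 31, -6, -8] -> [11, 3, 0, 44, -4, 31, -6, -8] -> 44
  [-9, -15, 42] -> [-13, -19, 38] -> [-19, 38] -> 38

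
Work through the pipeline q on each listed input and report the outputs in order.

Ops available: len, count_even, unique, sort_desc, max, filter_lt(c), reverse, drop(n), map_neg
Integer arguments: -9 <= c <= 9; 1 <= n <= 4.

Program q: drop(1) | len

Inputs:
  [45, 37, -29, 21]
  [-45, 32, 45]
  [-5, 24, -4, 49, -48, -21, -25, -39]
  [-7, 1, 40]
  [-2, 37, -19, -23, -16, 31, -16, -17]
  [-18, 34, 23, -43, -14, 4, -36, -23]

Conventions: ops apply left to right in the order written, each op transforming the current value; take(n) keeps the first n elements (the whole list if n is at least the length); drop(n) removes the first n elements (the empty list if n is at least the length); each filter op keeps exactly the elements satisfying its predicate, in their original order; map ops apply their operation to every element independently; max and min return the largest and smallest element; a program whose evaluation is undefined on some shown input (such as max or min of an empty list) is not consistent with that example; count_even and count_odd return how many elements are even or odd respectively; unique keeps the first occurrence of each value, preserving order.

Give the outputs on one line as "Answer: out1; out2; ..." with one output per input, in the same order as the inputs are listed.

3; 2; 7; 2; 7; 7

Execution, op by op:
  [45, 37, -29, 21] -> [37, -29, 21] -> 3
  [-45, 32, 45] -> [32, 45] -> 2
  [-5, 24, -4, 49, -48, -21, -25, -39] -> [24, -4, 49, -48, -21, -25, -39] -> 7
  [-7, 1, 40] -> [1, 40] -> 2
  [-2, 37, -19, -23, -16, 31, -16, -17] -> [37, -19, -23, -16, 31, -16, -17] -> 7
  [-18, 34, 23, -43, -14, 4, -36, -23] -> [34, 23, -43, -14, 4, -36, -23] -> 7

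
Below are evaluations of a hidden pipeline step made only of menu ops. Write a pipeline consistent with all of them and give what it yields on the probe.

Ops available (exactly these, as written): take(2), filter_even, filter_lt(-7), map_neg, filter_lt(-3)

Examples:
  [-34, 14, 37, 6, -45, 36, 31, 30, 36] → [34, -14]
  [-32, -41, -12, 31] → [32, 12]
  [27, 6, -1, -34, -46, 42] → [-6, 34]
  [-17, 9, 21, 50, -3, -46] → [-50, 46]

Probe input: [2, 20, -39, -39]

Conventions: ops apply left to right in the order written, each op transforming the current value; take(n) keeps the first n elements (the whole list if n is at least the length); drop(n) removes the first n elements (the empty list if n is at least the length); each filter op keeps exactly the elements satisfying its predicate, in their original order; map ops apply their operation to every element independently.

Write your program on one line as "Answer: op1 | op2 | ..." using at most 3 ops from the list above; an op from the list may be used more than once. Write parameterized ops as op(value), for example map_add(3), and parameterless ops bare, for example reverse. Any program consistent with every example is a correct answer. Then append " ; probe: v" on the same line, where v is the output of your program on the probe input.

filter_even | take(2) | map_neg ; probe: [-2, -20]

Check, running the answer program on each example:
  [-34, 14, 37, 6, -45, 36, 31, 30, 36] -> [-34, 14, 6, 36, 30, 36] -> [-34, 14] -> [34, -14]
  [-32, -41, -12, 31] -> [-32, -12] -> [-32, -12] -> [32, 12]
  [27, 6, -1, -34, -46, 42] -> [6, -34, -46, 42] -> [6, -34] -> [-6, 34]
  [-17, 9, 21, 50, -3, -46] -> [50, -46] -> [50, -46] -> [-50, 46]
  probe: [2, 20, -39, -39] -> [2, 20] -> [2, 20] -> [-2, -20]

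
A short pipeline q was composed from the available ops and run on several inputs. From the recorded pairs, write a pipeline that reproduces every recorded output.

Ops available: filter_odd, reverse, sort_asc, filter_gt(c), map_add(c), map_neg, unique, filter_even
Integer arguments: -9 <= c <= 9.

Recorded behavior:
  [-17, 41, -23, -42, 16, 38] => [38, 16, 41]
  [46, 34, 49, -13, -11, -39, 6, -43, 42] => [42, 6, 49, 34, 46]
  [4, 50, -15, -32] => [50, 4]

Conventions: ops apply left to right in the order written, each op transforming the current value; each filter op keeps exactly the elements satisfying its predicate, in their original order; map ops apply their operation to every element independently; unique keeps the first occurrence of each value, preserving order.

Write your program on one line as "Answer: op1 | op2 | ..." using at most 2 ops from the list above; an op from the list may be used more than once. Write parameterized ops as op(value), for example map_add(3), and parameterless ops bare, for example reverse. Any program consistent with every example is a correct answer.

filter_gt(-2) | reverse

Check, running the answer program on each example:
  [-17, 41, -23, -42, 16, 38] -> [41, 16, 38] -> [38, 16, 41]
  [46, 34, 49, -13, -11, -39, 6, -43, 42] -> [46, 34, 49, 6, 42] -> [42, 6, 49, 34, 46]
  [4, 50, -15, -32] -> [4, 50] -> [50, 4]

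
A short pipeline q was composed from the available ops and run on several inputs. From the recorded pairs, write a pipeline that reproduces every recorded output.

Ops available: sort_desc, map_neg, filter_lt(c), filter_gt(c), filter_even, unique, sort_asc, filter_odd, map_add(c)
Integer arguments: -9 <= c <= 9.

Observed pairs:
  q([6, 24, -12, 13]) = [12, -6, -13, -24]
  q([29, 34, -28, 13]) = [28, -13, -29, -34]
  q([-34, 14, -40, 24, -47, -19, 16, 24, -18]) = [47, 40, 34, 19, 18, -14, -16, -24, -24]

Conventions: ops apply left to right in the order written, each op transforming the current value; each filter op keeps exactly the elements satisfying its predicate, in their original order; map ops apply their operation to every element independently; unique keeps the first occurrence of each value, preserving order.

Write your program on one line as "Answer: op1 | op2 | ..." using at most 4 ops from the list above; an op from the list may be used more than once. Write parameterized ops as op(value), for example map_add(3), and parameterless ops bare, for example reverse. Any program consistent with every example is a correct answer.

sort_desc | map_neg | sort_desc

Check, running the answer program on each example:
  [6, 24, -12, 13] -> [24, 13, 6, -12] -> [-24, -13, -6, 12] -> [12, -6, -13, -24]
  [29, 34, -28, 13] -> [34, 29, 13, -28] -> [-34, -29, -13, 28] -> [28, -13, -29, -34]
  [-34, 14, -40, 24, -47, -19, 16, 24, -18] -> [24, 24, 16, 14, -18, -19, -34, -40, -47] -> [-24, -24, -16, -14, 18, 19, 34, 40, 47] -> [47, 40, 34, 19, 18, -14, -16, -24, -24]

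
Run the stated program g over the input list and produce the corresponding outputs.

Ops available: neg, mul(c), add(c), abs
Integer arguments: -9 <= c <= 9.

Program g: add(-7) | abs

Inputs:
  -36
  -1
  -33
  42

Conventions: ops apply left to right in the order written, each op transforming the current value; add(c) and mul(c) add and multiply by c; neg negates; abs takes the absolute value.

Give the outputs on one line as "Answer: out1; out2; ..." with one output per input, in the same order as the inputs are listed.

43; 8; 40; 35

Execution, op by op:
  -36 -> -43 -> 43
  -1 -> -8 -> 8
  -33 -> -40 -> 40
  42 -> 35 -> 35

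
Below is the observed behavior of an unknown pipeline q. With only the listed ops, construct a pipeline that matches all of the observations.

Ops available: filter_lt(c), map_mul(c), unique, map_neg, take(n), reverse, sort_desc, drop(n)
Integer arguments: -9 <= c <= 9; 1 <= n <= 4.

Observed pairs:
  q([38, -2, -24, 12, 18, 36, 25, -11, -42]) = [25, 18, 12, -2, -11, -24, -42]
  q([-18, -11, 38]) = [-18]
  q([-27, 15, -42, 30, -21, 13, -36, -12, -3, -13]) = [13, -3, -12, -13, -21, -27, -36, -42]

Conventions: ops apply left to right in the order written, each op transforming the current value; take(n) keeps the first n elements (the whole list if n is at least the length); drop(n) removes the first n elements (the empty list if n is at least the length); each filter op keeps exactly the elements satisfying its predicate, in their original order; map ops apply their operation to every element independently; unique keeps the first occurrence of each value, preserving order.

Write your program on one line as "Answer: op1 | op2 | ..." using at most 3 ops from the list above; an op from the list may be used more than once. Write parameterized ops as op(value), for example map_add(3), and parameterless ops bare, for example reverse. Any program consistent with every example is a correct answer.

sort_desc | drop(2)

Check, running the answer program on each example:
  [38, -2, -24, 12, 18, 36, 25, -11, -42] -> [38, 36, 25, 18, 12, -2, -11, -24, -42] -> [25, 18, 12, -2, -11, -24, -42]
  [-18, -11, 38] -> [38, -11, -18] -> [-18]
  [-27, 15, -42, 30, -21, 13, -36, -12, -3, -13] -> [30, 15, 13, -3, -12, -13, -21, -27, -36, -42] -> [13, -3, -12, -13, -21, -27, -36, -42]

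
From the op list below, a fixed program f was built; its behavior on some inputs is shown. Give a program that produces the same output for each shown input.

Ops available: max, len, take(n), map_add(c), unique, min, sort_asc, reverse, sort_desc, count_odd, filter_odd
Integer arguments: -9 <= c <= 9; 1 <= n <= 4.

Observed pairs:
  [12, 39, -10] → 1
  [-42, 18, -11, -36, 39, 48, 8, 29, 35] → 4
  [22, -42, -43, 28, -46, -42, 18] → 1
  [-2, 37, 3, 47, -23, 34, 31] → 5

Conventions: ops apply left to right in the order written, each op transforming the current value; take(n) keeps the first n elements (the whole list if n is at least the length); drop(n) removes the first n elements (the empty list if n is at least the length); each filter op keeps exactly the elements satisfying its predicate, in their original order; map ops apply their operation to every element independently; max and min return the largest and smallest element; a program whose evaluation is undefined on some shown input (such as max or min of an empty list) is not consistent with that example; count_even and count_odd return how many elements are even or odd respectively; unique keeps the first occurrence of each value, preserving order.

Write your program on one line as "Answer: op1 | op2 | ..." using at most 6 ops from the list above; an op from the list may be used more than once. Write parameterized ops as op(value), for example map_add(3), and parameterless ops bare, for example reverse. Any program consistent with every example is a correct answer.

filter_odd | map_add(3) | sort_asc | reverse | len

Check, running the answer program on each example:
  [12, 39, -10] -> [39] -> [42] -> [42] -> [42] -> 1
  [-42, 18, -11, -36, 39, 48, 8, 29, 35] -> [-11, 39, 29, 35] -> [-8, 42, 32, 38] -> [-8, 32, 38, 42] -> [42, 38, 32, -8] -> 4
  [22, -42, -43, 28, -46, -42, 18] -> [-43] -> [-40] -> [-40] -> [-40] -> 1
  [-2, 37, 3, 47, -23, 34, 31] -> [37, 3, 47, -23, 31] -> [40, 6, 50, -20, 34] -> [-20, 6, 34, 40, 50] -> [50, 40, 34, 6, -20] -> 5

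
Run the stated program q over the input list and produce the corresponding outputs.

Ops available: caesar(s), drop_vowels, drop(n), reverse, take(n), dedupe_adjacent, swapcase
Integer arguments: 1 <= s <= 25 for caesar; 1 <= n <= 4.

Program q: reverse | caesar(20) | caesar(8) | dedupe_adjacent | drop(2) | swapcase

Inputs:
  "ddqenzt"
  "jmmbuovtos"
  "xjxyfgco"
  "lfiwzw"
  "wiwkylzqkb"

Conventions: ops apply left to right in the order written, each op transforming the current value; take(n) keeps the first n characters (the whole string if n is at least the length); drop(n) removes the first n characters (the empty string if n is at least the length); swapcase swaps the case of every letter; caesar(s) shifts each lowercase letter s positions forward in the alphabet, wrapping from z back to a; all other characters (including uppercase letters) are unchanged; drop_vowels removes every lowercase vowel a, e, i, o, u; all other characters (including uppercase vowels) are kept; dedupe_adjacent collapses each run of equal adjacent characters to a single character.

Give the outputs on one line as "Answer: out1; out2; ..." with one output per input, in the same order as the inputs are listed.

"PGSF"; "VXQWDOL"; "IHAZLZ"; "YKHN"; "SBNAMYKY"

Execution, op by op:
  "ddqenzt" -> "tzneqdd" -> "nthykxx" -> "vbpgsff" -> "vbpgsf" -> "pgsf" -> "PGSF"
  "jmmbuovtos" -> "sotvoubmmj" -> "minpiovggd" -> "uqvxqwdool" -> "uqvxqwdol" -> "vxqwdol" -> "VXQWDOL"
  "xjxyfgco" -> "ocgfyxjx" -> "iwazsrdr" -> "qeihazlz" -> "qeihazlz" -> "ihazlz" -> "IHAZLZ"
  "lfiwzw" -> "wzwifl" -> "qtqczf" -> "ybykhn" -> "ybykhn" -> "ykhn" -> "YKHN"
  "wiwkylzqkb" -> "bkqzlykwiw" -> "vektfseqcq" -> "dmsbnamyky" -> "dmsbnamyky" -> "sbnamyky" -> "SBNAMYKY"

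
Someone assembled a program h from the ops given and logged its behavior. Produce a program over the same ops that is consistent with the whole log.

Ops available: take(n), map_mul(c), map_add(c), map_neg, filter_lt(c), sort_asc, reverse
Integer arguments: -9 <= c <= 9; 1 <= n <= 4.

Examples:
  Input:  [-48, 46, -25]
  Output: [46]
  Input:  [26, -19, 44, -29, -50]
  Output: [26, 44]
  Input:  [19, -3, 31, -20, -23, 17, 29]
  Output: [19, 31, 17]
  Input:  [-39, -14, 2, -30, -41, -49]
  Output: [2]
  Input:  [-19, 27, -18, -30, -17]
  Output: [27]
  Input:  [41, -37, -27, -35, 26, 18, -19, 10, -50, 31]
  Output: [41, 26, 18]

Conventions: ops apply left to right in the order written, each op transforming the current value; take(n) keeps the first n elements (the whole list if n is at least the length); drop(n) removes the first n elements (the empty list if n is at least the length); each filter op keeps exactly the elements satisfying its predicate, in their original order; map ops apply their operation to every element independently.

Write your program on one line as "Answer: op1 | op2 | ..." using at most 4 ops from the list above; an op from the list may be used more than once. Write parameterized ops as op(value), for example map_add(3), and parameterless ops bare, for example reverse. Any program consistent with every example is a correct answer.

map_neg | filter_lt(2) | take(3) | map_neg

Check, running the answer program on each example:
  [-48, 46, -25] -> [48, -46, 25] -> [-46] -> [-46] -> [46]
  [26, -19, 44, -29, -50] -> [-26, 19, -44, 29, 50] -> [-26, -44] -> [-26, -44] -> [26, 44]
  [19, -3, 31, -20, -23, 17, 29] -> [-19, 3, -31, 20, 23, -17, -29] -> [-19, -31, -17, -29] -> [-19, -31, -17] -> [19, 31, 17]
  [-39, -14, 2, -30, -41, -49] -> [39, 14, -2, 30, 41, 49] -> [-2] -> [-2] -> [2]
  [-19, 27, -18, -30, -17] -> [19, -27, 18, 30, 17] -> [-27] -> [-27] -> [27]
  [41, -37, -27, -35, 26, 18, -19, 10, -50, 31] -> [-41, 37, 27, 35, -26, -18, 19, -10, 50, -31] -> [-41, -26, -18, -10, -31] -> [-41, -26, -18] -> [41, 26, 18]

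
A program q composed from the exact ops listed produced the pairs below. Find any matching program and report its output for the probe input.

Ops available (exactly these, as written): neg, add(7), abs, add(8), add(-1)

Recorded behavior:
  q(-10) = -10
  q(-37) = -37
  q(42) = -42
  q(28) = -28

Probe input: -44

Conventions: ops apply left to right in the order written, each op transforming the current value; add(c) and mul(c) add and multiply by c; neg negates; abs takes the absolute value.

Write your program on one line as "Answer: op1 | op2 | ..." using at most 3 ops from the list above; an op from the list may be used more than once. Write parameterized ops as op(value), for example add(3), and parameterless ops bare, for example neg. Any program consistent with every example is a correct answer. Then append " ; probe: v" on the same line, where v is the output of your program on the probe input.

neg | abs | neg ; probe: -44

Check, running the answer program on each example:
  -10 -> 10 -> 10 -> -10
  -37 -> 37 -> 37 -> -37
  42 -> -42 -> 42 -> -42
  28 -> -28 -> 28 -> -28
  probe: -44 -> 44 -> 44 -> -44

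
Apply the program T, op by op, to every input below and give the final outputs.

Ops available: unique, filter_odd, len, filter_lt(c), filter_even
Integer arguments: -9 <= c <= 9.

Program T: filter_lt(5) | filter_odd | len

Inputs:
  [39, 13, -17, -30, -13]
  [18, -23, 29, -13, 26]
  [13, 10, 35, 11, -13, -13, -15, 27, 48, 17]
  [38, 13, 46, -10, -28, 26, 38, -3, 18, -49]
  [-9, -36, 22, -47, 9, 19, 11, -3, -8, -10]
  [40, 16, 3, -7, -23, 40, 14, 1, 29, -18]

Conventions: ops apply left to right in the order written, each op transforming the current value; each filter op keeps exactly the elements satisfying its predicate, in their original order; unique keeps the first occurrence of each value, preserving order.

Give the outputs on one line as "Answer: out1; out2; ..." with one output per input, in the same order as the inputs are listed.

Execution, op by op:
  [39, 13, -17, -30, -13] -> [-17, -30, -13] -> [-17, -13] -> 2
  [18, -23, 29, -13, 26] -> [-23, -13] -> [-23, -13] -> 2
  [13, 10, 35, 11, -13, -13, -15, 27, 48, 17] -> [-13, -13, -15] -> [-13, -13, -15] -> 3
  [38, 13, 46, -10, -28, 26, 38, -3, 18, -49] -> [-10, -28, -3, -49] -> [-3, -49] -> 2
  [-9, -36, 22, -47, 9, 19, 11, -3, -8, -10] -> [-9, -36, -47, -3, -8, -10] -> [-9, -47, -3] -> 3
  [40, 16, 3, -7, -23, 40, 14, 1, 29, -18] -> [3, -7, -23, 1, -18] -> [3, -7, -23, 1] -> 4

2; 2; 3; 2; 3; 4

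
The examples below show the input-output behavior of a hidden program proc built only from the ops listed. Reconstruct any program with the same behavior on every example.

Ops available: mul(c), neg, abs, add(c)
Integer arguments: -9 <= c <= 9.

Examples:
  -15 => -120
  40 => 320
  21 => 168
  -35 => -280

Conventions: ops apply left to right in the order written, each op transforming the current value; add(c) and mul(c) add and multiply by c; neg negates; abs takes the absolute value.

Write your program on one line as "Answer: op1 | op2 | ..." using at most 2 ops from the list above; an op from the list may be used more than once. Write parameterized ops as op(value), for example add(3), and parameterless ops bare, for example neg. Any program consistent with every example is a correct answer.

neg | mul(-8)

Check, running the answer program on each example:
  -15 -> 15 -> -120
  40 -> -40 -> 320
  21 -> -21 -> 168
  -35 -> 35 -> -280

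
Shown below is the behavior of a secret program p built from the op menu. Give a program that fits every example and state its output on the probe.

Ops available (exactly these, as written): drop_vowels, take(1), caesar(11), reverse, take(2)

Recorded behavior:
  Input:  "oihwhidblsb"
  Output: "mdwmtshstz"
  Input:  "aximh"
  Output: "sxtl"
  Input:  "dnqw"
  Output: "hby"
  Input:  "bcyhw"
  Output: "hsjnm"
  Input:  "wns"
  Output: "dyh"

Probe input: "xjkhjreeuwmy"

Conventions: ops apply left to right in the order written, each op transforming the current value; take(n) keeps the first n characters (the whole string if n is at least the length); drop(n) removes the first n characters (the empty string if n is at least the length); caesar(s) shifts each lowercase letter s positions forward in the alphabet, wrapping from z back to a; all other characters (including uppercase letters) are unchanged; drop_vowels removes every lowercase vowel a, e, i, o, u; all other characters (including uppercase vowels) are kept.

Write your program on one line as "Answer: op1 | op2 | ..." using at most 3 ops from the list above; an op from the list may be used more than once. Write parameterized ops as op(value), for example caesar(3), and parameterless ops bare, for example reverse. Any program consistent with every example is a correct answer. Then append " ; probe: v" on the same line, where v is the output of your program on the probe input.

caesar(11) | drop_vowels | reverse ; probe: "jxhfppcsv"

Check, running the answer program on each example:
  "oihwhidblsb" -> "ztshstomwdm" -> "ztshstmwdm" -> "mdwmtshstz"
  "aximh" -> "litxs" -> "ltxs" -> "sxtl"
  "dnqw" -> "oybh" -> "ybh" -> "hby"
  "bcyhw" -> "mnjsh" -> "mnjsh" -> "hsjnm"
  "wns" -> "hyd" -> "hyd" -> "dyh"
  probe: "xjkhjreeuwmy" -> "iuvsucppfhxj" -> "vscppfhxj" -> "jxhfppcsv"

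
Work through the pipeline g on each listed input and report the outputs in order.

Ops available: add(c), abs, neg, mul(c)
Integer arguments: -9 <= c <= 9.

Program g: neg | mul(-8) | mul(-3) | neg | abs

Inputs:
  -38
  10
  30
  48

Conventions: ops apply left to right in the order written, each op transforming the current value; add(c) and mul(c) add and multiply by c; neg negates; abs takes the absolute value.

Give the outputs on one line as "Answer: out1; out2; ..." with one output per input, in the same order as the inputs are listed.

912; 240; 720; 1152

Execution, op by op:
  -38 -> 38 -> -304 -> 912 -> -912 -> 912
  10 -> -10 -> 80 -> -240 -> 240 -> 240
  30 -> -30 -> 240 -> -720 -> 720 -> 720
  48 -> -48 -> 384 -> -1152 -> 1152 -> 1152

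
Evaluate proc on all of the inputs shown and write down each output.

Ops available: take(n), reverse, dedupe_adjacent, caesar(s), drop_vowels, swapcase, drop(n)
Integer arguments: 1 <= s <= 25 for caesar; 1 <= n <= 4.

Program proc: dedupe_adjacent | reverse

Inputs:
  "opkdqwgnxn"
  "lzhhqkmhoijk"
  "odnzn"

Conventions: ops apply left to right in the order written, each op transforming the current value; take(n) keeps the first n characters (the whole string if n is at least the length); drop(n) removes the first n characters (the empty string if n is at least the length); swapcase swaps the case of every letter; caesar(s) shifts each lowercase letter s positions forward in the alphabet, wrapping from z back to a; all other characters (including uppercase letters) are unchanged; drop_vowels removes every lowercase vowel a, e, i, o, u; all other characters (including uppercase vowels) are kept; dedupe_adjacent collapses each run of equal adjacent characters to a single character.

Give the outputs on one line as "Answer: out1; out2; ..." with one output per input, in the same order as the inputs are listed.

"nxngwqdkpo"; "kjiohmkqhzl"; "nzndo"

Execution, op by op:
  "opkdqwgnxn" -> "opkdqwgnxn" -> "nxngwqdkpo"
  "lzhhqkmhoijk" -> "lzhqkmhoijk" -> "kjiohmkqhzl"
  "odnzn" -> "odnzn" -> "nzndo"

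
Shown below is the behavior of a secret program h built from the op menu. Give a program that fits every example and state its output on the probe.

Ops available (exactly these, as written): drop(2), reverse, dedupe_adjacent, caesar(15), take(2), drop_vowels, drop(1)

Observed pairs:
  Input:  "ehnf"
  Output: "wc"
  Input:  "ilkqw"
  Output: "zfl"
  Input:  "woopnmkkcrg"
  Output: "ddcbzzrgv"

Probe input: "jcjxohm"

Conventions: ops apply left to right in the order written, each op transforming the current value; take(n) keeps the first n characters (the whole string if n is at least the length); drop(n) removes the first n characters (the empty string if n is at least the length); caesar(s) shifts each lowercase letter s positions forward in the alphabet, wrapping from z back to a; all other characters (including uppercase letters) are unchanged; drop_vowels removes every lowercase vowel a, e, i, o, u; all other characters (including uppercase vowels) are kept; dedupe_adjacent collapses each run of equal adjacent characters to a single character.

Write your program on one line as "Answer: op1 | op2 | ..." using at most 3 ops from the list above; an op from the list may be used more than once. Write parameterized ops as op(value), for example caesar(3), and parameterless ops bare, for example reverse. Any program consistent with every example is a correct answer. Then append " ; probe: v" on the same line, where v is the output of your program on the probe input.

caesar(15) | drop_vowels | drop(1) ; probe: "rymdwb"

Check, running the answer program on each example:
  "ehnf" -> "twcu" -> "twc" -> "wc"
  "ilkqw" -> "xazfl" -> "xzfl" -> "zfl"
  "woopnmkkcrg" -> "lddecbzzrgv" -> "lddcbzzrgv" -> "ddcbzzrgv"
  probe: "jcjxohm" -> "yrymdwb" -> "yrymdwb" -> "rymdwb"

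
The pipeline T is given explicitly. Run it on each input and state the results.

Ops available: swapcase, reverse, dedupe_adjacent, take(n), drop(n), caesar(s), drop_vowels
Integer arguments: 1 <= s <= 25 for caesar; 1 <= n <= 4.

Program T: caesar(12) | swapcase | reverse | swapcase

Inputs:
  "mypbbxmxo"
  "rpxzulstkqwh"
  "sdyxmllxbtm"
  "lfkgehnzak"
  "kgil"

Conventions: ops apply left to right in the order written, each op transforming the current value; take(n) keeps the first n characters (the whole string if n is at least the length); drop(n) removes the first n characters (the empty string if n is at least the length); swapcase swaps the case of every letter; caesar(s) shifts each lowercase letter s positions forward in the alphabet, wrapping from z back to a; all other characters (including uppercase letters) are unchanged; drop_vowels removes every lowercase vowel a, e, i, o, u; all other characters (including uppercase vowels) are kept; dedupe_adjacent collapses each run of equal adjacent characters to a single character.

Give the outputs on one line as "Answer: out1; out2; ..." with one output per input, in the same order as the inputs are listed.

Execution, op by op:
  "mypbbxmxo" -> "ykbnnjyja" -> "YKBNNJYJA" -> "AJYJNNBKY" -> "ajyjnnbky"
  "rpxzulstkqwh" -> "dbjlgxefwcit" -> "DBJLGXEFWCIT" -> "TICWFEXGLJBD" -> "ticwfexgljbd"
  "sdyxmllxbtm" -> "epkjyxxjnfy" -> "EPKJYXXJNFY" -> "YFNJXXYJKPE" -> "yfnjxxyjkpe"
  "lfkgehnzak" -> "xrwsqtzlmw" -> "XRWSQTZLMW" -> "WMLZTQSWRX" -> "wmlztqswrx"
  "kgil" -> "wsux" -> "WSUX" -> "XUSW" -> "xusw"

"ajyjnnbky"; "ticwfexgljbd"; "yfnjxxyjkpe"; "wmlztqswrx"; "xusw"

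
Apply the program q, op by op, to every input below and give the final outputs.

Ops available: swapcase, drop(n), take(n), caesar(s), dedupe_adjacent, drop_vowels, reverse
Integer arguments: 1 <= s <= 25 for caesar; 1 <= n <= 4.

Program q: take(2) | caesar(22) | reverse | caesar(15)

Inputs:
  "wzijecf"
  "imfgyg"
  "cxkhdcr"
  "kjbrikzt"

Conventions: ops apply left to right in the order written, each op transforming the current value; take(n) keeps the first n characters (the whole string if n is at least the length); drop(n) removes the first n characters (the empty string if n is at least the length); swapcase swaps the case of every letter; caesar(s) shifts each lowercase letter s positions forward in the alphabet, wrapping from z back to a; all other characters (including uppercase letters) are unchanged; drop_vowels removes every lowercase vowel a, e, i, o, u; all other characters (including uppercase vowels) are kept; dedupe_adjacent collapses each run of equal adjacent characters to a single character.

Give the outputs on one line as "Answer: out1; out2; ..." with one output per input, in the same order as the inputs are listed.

Execution, op by op:
  "wzijecf" -> "wz" -> "sv" -> "vs" -> "kh"
  "imfgyg" -> "im" -> "ei" -> "ie" -> "xt"
  "cxkhdcr" -> "cx" -> "yt" -> "ty" -> "in"
  "kjbrikzt" -> "kj" -> "gf" -> "fg" -> "uv"

"kh"; "xt"; "in"; "uv"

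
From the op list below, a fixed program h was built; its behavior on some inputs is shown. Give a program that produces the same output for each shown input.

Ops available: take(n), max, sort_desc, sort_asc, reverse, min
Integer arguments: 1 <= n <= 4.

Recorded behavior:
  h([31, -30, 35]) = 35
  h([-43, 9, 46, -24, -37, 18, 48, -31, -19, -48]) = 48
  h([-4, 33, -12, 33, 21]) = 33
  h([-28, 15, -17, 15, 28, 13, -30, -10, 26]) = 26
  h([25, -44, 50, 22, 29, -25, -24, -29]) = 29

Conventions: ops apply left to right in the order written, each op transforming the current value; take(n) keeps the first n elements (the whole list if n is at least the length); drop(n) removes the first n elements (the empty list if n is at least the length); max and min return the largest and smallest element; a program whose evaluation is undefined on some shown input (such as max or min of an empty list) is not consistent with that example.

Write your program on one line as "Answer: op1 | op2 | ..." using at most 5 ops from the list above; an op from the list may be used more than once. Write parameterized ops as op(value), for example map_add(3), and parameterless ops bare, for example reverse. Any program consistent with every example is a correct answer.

reverse | take(4) | sort_asc | reverse | max

Check, running the answer program on each example:
  [31, -30, 35] -> [35, -30, 31] -> [35, -30, 31] -> [-30, 31, 35] -> [35, 31, -30] -> 35
  [-43, 9, 46, -24, -37, 18, 48, -31, -19, -48] -> [-48, -19, -31, 48, 18, -37, -24, 46, 9, -43] -> [-48, -19, -31, 48] -> [-48, -31, -19, 48] -> [48, -19, -31, -48] -> 48
  [-4, 33, -12, 33, 21] -> [21, 33, -12, 33, -4] -> [21, 33, -12, 33] -> [-12, 21, 33, 33] -> [33, 33, 21, -12] -> 33
  [-28, 15, -17, 15, 28, 13, -30, -10, 26] -> [26, -10, -30, 13, 28, 15, -17, 15, -28] -> [26, -10, -30, 13] -> [-30, -10, 13, 26] -> [26, 13, -10, -30] -> 26
  [25, -44, 50, 22, 29, -25, -24, -29] -> [-29, -24, -25, 29, 22, 50, -44, 25] -> [-29, -24, -25, 29] -> [-29, -25, -24, 29] -> [29, -24, -25, -29] -> 29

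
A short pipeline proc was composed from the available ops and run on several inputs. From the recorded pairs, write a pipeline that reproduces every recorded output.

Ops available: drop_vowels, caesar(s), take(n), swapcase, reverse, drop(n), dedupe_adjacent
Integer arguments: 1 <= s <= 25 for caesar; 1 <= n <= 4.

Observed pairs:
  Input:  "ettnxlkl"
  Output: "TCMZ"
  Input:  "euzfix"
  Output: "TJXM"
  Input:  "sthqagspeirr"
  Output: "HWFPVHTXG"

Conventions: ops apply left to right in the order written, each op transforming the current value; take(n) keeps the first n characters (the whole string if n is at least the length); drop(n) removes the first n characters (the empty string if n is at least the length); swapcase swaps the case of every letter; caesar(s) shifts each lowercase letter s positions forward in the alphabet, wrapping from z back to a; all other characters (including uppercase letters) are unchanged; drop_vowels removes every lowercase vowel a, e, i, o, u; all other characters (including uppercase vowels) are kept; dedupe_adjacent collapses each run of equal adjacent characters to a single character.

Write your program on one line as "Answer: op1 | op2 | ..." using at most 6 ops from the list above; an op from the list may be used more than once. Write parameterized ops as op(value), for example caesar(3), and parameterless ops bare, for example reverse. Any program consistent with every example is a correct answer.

caesar(15) | swapcase | dedupe_adjacent | swapcase | drop_vowels | swapcase

Check, running the answer program on each example:
  "ettnxlkl" -> "tiicmaza" -> "TIICMAZA" -> "TICMAZA" -> "ticmaza" -> "tcmz" -> "TCMZ"
  "euzfix" -> "tjouxm" -> "TJOUXM" -> "TJOUXM" -> "tjouxm" -> "tjxm" -> "TJXM"
  "sthqagspeirr" -> "hiwfpvhetxgg" -> "HIWFPVHETXGG" -> "HIWFPVHETXG" -> "hiwfpvhetxg" -> "hwfpvhtxg" -> "HWFPVHTXG"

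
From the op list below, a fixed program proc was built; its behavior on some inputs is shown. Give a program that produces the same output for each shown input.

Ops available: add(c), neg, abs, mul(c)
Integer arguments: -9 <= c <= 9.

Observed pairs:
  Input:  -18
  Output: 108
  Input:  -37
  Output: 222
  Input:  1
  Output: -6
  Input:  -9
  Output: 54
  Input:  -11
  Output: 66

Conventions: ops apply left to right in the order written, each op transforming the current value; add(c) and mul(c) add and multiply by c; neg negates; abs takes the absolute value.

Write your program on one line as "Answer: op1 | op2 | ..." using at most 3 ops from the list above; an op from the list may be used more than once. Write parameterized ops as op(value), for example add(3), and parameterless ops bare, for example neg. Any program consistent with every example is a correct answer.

mul(6) | neg

Check, running the answer program on each example:
  -18 -> -108 -> 108
  -37 -> -222 -> 222
  1 -> 6 -> -6
  -9 -> -54 -> 54
  -11 -> -66 -> 66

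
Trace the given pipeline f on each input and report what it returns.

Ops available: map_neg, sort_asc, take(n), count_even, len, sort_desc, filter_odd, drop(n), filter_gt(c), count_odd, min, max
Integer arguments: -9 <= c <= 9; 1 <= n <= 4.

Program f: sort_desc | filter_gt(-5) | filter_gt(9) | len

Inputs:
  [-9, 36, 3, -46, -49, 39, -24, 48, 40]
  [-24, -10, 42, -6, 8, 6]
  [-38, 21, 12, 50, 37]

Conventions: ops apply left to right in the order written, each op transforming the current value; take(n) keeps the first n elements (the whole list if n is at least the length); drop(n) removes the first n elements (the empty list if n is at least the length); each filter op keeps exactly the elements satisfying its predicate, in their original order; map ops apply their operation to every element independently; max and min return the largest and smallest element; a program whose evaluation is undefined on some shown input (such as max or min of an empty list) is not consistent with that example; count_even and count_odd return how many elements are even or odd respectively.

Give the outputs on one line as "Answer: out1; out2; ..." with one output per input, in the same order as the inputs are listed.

4; 1; 4

Execution, op by op:
  [-9, 36, 3, -46, -49, 39, -24, 48, 40] -> [48, 40, 39, 36, 3, -9, -24, -46, -49] -> [48, 40, 39, 36, 3] -> [48, 40, 39, 36] -> 4
  [-24, -10, 42, -6, 8, 6] -> [42, 8, 6, -6, -10, -24] -> [42, 8, 6] -> [42] -> 1
  [-38, 21, 12, 50, 37] -> [50, 37, 21, 12, -38] -> [50, 37, 21, 12] -> [50, 37, 21, 12] -> 4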